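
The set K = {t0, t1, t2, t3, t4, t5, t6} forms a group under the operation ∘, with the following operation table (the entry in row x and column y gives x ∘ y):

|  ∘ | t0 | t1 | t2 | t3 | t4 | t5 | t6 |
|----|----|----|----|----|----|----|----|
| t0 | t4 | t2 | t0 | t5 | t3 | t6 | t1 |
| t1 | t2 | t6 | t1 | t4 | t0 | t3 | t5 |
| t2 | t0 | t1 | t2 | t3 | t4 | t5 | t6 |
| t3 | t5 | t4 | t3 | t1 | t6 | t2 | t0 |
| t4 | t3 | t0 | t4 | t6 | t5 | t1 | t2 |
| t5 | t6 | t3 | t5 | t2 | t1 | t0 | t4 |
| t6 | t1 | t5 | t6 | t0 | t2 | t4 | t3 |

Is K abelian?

Yes

Check whether the table is symmetric across its main diagonal.
Every entry (row x, col y) equals the entry (row y, col x), so K is abelian.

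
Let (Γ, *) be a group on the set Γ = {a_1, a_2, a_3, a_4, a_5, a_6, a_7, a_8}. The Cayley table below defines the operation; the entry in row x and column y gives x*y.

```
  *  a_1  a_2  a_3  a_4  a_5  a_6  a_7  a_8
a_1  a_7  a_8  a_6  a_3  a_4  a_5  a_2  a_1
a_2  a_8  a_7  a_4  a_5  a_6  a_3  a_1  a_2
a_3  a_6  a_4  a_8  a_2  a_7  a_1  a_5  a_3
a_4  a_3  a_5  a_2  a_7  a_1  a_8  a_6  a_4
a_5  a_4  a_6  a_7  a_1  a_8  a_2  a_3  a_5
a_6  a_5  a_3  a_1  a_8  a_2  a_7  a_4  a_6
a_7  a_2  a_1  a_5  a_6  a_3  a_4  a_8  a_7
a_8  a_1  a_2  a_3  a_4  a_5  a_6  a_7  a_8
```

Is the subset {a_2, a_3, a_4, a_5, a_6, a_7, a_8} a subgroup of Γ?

No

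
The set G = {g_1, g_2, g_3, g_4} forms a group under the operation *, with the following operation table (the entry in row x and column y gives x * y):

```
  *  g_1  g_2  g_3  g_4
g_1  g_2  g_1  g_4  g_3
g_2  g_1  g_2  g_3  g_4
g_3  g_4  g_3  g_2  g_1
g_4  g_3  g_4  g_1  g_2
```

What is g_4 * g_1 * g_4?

g_4 * g_1 = g_3
g_3 * g_4 = g_1

g_1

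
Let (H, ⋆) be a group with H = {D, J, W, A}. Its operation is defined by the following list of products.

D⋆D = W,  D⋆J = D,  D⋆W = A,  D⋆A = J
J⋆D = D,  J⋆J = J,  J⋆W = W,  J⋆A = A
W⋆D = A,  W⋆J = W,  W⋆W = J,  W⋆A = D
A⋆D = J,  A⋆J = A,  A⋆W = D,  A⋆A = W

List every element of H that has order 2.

Identity is J. Compute the order of each non-identity element by repeated multiplication:
  D: D → W → A → J  (order 4)
  W: W → J  (order 2)
  A: A → W → D → J  (order 4)
Elements of order 2: {W}.
(Structurally, H here is isomorphic to the cyclic group Z_4.)

{W}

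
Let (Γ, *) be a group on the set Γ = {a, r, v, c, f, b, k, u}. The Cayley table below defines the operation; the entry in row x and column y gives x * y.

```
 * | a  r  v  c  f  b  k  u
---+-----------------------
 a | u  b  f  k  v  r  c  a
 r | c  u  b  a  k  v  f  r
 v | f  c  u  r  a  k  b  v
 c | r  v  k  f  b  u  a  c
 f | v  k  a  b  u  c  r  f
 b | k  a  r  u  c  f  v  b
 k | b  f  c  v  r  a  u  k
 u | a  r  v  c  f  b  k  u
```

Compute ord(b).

The identity element is u (its row matches the header).
b^1 = b
b^2 = b * b = f
b^3 = f * b = c
b^4 = c * b = u
The first power of b equal to the identity is b^4, so ord(b) = 4.

4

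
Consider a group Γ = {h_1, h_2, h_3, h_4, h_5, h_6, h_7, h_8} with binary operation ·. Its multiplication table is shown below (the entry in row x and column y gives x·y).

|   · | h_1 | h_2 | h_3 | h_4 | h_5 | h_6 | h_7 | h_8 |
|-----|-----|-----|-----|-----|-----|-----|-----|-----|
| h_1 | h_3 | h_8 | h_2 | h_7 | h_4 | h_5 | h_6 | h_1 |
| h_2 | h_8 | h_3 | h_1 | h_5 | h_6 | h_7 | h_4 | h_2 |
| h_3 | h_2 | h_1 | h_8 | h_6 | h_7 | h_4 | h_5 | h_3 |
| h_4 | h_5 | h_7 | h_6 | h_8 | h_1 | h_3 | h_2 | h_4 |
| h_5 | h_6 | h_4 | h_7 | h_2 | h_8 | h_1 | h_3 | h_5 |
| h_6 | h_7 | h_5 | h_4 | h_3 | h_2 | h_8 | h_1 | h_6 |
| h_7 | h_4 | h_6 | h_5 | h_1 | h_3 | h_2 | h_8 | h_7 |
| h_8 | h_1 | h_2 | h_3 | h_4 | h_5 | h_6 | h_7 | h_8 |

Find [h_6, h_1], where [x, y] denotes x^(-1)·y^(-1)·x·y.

Identity is h_8; from the table h_6^(-1) = h_6 and h_1^(-1) = h_2.
h_6·h_2 = h_5
h_5·h_6 = h_1
h_1·h_1 = h_3

h_3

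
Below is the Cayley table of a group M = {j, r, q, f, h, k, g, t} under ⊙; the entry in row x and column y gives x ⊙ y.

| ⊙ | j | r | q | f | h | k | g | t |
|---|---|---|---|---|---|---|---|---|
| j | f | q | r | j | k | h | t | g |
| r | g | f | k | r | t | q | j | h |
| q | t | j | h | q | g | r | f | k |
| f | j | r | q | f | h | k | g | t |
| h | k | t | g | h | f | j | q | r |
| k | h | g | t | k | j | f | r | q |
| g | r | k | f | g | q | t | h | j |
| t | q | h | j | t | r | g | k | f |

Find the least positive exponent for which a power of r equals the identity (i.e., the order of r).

2

The identity element is f (its row matches the header).
r^1 = r
r^2 = r ⊙ r = f
The first power of r equal to the identity is r^2, so ord(r) = 2.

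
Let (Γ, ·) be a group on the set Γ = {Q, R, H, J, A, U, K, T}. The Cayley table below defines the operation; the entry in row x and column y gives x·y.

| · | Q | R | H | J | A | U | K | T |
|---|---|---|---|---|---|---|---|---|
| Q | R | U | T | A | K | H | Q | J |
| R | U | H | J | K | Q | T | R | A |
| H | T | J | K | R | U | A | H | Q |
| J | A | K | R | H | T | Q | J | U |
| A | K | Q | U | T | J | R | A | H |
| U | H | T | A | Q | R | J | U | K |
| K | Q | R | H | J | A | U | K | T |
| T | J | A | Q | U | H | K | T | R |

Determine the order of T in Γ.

8

The identity element is K (its row matches the header).
T^1 = T
T^2 = T·T = R
T^3 = R·T = A
T^4 = A·T = H
T^5 = H·T = Q
T^6 = Q·T = J
T^7 = J·T = U
T^8 = U·T = K
The first power of T equal to the identity is T^8, so ord(T) = 8.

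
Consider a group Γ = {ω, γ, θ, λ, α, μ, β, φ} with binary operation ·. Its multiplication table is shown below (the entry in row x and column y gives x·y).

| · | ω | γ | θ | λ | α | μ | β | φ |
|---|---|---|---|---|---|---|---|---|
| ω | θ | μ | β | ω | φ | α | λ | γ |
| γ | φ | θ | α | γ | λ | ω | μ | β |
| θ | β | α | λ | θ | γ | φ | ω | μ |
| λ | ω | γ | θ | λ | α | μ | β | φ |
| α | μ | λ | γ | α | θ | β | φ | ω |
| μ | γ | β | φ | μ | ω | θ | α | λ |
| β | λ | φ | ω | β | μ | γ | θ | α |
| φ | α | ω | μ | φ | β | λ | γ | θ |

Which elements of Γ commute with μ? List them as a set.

Compare row μ with column μ entry by entry.
θ·μ = φ = μ·θ, so θ commutes with μ.
β·μ = γ but μ·β = α, so β does not.
Collecting the elements that commute with μ: C(μ) = {θ, λ, μ, φ}.

{θ, λ, μ, φ}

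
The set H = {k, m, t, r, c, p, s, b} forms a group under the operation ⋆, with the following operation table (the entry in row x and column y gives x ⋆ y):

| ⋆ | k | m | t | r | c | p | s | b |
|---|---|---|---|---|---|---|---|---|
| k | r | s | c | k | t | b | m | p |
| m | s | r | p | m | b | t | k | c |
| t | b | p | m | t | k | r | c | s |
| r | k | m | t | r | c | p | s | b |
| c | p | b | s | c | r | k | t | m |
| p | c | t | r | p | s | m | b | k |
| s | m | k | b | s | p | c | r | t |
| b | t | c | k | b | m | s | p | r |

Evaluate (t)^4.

t^1 = t
t^2 = t ⋆ t = m
t^3 = m ⋆ t = p
t^4 = p ⋆ t = r

r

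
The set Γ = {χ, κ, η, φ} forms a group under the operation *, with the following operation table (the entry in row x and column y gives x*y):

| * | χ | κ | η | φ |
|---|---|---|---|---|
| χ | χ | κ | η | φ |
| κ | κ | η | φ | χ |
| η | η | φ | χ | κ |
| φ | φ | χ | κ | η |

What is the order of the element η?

2

The identity element is χ (its row matches the header).
η^1 = η
η^2 = η*η = χ
The first power of η equal to the identity is η^2, so ord(η) = 2.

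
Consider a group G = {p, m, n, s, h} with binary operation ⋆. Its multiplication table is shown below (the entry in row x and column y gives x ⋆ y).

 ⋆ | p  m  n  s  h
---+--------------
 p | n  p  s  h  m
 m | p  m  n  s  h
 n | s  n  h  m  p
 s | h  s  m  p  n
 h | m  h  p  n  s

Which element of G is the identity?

The identity e satisfies e ⋆ x = x for all x, so its row in the table reproduces the column headers.
Row m reads: p, m, n, s, h — exactly the header order. So m is the identity.

m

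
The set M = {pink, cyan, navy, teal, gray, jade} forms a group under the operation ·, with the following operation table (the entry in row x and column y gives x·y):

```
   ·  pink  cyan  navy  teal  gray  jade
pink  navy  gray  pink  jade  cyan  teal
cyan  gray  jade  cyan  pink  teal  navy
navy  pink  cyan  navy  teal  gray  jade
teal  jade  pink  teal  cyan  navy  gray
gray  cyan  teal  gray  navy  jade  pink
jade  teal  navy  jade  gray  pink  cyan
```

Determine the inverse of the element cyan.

First locate the identity: row navy matches the header, so navy is the identity.
Scan row cyan for navy: cyan·jade = navy. Hence cyan^(-1) = jade.
(Structurally, M here is isomorphic to the cyclic group Z_6.)

jade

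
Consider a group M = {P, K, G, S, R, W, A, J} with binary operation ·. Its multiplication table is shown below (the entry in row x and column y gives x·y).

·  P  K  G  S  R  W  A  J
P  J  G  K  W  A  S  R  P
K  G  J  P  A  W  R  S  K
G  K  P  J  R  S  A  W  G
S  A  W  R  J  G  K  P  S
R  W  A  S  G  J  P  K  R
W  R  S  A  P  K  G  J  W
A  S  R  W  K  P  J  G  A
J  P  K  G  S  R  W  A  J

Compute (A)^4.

A^1 = A
A^2 = A·A = G
A^3 = G·A = W
A^4 = W·A = J

J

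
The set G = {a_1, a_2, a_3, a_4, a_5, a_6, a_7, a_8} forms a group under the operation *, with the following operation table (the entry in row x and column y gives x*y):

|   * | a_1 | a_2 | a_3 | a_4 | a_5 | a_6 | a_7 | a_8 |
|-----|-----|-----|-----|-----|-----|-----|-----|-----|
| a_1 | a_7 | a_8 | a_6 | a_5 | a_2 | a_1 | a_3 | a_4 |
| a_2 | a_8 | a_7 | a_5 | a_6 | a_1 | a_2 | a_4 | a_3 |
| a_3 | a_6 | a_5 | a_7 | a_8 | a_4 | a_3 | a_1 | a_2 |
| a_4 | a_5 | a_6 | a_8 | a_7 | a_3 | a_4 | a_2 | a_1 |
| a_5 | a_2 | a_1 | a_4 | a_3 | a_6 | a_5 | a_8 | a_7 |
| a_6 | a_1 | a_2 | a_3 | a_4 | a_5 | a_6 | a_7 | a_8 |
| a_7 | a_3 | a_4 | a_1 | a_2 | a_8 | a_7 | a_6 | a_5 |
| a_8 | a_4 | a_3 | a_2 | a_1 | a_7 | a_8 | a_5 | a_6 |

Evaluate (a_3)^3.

a_3^1 = a_3
a_3^2 = a_3*a_3 = a_7
a_3^3 = a_7*a_3 = a_1

a_1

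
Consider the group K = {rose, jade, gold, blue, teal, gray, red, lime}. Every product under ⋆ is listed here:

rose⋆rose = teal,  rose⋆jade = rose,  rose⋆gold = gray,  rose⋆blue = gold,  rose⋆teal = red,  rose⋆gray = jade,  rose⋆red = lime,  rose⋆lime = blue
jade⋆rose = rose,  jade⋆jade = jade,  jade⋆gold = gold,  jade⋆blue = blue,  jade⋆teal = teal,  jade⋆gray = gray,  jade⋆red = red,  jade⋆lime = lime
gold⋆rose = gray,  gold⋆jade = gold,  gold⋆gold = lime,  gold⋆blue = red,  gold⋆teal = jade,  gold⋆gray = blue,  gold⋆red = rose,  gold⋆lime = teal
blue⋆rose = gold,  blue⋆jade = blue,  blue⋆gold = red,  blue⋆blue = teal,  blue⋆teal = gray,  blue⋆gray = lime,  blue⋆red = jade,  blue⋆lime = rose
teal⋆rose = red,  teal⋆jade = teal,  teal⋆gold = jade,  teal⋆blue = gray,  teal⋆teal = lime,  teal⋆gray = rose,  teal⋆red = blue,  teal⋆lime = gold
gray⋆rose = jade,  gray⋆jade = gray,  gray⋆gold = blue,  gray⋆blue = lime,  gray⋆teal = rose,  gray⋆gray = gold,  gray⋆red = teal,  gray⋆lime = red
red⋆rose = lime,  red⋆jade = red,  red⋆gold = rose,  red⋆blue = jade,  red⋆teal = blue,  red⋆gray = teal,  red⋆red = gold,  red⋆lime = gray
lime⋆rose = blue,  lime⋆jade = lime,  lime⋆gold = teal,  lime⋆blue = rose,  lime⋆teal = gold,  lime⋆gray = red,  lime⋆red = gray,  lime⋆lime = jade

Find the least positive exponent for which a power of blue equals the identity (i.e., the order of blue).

The identity element is jade (its row matches the header).
blue^1 = blue
blue^2 = blue ⋆ blue = teal
blue^3 = teal ⋆ blue = gray
blue^4 = gray ⋆ blue = lime
blue^5 = lime ⋆ blue = rose
blue^6 = rose ⋆ blue = gold
blue^7 = gold ⋆ blue = red
blue^8 = red ⋆ blue = jade
The first power of blue equal to the identity is blue^8, so ord(blue) = 8.

8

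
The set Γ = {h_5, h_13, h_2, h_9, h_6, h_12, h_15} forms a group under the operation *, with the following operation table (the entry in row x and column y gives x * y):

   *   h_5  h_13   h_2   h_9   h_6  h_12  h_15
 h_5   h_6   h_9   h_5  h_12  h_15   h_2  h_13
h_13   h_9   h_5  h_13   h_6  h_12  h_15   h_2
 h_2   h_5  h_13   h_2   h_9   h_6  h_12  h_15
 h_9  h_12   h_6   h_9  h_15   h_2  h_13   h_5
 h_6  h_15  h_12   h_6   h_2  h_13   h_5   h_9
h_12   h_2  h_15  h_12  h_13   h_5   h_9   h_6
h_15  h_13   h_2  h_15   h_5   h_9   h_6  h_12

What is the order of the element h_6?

7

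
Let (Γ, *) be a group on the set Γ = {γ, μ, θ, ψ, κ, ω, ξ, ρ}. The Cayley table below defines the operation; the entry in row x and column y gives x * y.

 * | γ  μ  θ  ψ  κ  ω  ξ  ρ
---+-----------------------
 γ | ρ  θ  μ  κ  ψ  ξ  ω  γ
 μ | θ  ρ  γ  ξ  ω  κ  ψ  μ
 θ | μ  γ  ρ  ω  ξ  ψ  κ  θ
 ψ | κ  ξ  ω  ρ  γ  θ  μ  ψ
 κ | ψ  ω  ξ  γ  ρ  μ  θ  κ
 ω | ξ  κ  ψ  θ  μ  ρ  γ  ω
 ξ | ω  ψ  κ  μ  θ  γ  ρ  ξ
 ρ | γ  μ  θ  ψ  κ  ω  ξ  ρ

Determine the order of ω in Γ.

2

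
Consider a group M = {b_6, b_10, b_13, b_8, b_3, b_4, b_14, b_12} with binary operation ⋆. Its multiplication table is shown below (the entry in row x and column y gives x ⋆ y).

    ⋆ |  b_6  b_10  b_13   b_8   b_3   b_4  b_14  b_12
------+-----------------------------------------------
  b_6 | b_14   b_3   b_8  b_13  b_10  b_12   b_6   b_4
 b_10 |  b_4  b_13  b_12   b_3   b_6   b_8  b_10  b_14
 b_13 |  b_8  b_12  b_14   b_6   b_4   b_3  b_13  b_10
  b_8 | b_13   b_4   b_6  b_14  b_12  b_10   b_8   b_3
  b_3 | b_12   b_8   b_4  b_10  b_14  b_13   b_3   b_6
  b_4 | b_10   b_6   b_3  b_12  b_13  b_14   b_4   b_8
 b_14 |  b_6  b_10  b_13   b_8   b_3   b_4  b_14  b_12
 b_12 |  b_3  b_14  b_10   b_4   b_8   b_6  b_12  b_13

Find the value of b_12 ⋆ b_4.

Read row b_12, column b_4: b_12 ⋆ b_4 = b_6.

b_6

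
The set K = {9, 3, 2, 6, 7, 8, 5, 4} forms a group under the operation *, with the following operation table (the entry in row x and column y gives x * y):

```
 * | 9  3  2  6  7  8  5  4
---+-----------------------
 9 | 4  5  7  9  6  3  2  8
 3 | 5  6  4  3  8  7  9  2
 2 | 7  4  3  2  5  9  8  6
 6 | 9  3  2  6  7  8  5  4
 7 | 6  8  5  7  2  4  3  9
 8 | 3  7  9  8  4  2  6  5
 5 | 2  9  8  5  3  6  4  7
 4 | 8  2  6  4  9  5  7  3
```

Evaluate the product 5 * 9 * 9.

5 * 9 = 2
2 * 9 = 7
(Structurally, K here is isomorphic to the cyclic group Z_8.)

7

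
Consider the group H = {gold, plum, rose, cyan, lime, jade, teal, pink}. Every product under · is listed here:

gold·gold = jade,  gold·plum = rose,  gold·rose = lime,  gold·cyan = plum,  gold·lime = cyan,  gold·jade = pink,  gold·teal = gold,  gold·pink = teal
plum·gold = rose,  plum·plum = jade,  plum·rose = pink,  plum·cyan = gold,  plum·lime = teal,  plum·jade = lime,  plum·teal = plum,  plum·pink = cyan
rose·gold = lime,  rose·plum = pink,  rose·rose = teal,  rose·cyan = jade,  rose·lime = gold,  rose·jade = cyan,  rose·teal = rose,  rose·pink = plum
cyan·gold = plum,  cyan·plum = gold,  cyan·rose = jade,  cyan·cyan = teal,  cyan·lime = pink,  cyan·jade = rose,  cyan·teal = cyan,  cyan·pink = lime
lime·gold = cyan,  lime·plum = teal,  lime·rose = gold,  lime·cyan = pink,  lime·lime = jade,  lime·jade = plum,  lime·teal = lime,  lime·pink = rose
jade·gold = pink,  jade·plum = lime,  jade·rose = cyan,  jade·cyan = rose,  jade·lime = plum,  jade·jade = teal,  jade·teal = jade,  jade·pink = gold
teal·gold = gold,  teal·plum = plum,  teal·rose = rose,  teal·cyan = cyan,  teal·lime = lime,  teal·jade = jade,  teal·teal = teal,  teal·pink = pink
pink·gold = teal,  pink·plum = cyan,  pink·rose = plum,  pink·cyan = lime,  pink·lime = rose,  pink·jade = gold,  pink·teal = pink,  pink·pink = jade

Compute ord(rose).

2

The identity element is teal (its row matches the header).
rose^1 = rose
rose^2 = rose·rose = teal
The first power of rose equal to the identity is rose^2, so ord(rose) = 2.
(Structurally, H here is isomorphic to Z_2 x Z_4.)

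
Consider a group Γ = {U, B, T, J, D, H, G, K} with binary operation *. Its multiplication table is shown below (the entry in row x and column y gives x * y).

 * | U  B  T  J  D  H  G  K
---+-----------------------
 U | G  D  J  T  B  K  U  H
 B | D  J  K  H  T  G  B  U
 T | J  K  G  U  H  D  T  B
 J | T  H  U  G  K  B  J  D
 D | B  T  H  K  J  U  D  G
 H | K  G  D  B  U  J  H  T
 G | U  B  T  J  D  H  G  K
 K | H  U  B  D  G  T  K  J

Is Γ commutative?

Yes

Check whether the table is symmetric across its main diagonal.
Every entry (row x, col y) equals the entry (row y, col x), so Γ is abelian.
(In fact Γ ≅ Z_2 x Z_4.)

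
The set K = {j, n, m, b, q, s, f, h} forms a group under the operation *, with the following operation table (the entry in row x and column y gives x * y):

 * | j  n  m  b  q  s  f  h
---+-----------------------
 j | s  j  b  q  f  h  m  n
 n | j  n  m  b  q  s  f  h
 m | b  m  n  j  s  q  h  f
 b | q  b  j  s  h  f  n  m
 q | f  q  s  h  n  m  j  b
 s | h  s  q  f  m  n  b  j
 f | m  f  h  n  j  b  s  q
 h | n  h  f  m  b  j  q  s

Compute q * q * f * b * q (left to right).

q * q = n
n * f = f
f * b = n
n * q = q

q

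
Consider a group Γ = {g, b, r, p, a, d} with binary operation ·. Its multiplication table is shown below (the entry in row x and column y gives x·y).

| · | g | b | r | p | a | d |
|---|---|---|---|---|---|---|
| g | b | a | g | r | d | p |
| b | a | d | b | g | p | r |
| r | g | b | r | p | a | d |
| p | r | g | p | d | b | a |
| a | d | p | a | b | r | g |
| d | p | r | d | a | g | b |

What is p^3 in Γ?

p^1 = p
p^2 = p·p = d
p^3 = d·p = a

a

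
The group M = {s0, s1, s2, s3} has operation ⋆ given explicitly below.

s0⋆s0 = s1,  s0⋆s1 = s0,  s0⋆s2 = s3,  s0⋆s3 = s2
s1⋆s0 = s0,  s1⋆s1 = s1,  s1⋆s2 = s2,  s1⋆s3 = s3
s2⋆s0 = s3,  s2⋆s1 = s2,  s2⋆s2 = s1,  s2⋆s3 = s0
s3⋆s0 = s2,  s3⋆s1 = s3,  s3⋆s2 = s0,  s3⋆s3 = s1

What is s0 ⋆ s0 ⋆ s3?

s3

s0 ⋆ s0 = s1
s1 ⋆ s3 = s3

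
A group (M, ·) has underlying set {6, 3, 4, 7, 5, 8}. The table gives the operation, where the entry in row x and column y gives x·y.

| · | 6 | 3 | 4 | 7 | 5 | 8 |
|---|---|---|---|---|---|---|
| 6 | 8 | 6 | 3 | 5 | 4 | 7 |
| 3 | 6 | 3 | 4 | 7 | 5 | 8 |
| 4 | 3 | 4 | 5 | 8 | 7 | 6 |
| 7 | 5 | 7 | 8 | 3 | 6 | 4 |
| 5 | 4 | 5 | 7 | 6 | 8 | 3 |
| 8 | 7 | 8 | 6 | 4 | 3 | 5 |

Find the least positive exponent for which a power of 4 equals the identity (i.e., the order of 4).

The identity element is 3 (its row matches the header).
4^1 = 4
4^2 = 4·4 = 5
4^3 = 5·4 = 7
4^4 = 7·4 = 8
4^5 = 8·4 = 6
4^6 = 6·4 = 3
The first power of 4 equal to the identity is 4^6, so ord(4) = 6.

6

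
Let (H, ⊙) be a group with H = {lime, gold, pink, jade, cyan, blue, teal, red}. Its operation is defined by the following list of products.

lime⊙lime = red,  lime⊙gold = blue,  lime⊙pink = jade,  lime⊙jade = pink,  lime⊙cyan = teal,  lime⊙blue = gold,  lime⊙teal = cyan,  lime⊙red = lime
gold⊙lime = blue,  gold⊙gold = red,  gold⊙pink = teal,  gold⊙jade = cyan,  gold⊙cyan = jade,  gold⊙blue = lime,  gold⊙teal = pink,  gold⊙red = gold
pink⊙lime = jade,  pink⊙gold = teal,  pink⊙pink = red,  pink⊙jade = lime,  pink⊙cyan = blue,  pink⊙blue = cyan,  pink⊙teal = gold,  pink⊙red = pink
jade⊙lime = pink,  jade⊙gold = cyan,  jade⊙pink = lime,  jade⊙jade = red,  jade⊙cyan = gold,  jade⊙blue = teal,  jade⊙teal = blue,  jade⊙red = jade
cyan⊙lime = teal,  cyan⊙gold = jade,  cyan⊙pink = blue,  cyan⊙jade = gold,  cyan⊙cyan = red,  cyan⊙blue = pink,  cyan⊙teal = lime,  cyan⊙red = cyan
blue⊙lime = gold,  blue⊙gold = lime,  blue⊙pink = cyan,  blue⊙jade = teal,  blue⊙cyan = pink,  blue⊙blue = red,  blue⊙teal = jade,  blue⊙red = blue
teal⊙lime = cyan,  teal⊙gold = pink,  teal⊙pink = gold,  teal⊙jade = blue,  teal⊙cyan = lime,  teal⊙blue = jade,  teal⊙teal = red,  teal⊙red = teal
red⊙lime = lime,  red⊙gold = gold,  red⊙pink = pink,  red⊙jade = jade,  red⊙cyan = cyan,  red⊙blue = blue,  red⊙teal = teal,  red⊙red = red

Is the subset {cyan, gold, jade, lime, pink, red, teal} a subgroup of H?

pink ⊙ cyan = blue, which is not in {cyan, gold, jade, lime, pink, red, teal}.
The subset is not closed under ⊙, so it is not a subgroup.

No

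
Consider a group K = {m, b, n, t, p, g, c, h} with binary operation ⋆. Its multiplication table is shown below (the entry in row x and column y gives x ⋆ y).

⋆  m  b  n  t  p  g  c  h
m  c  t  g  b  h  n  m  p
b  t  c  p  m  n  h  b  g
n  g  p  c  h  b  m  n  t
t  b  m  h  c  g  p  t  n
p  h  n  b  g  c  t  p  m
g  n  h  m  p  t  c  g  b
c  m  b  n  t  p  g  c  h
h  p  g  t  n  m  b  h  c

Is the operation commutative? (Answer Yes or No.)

Yes

Check whether the table is symmetric across its main diagonal.
Every entry (row x, col y) equals the entry (row y, col x), so K is abelian.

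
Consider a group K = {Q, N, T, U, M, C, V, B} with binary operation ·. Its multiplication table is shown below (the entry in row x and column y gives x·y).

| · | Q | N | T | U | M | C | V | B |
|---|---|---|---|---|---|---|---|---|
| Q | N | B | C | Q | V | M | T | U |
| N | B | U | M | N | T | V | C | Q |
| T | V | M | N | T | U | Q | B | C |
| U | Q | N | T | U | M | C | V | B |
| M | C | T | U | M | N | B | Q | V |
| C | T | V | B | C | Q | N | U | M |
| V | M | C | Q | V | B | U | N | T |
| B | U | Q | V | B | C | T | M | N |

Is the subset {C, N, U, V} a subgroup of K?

Yes

{C, N, U, V} contains the identity U.
Checking products: every product of two elements of {C, N, U, V} (read from the table) lies in {C, N, U, V}, so the set is closed.
In a finite group, a nonempty closed subset is a subgroup. So {C, N, U, V} ≤ K.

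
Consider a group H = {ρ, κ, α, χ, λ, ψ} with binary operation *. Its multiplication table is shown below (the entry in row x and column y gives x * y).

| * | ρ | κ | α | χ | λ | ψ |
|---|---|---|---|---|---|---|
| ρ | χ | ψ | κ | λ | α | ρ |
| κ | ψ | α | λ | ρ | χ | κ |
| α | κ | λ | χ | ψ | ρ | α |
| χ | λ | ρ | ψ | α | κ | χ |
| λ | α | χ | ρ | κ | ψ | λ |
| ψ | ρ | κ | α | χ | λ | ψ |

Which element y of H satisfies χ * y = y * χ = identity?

First locate the identity: row ψ matches the header, so ψ is the identity.
Scan row χ for ψ: χ * α = ψ. Hence χ^(-1) = α.

α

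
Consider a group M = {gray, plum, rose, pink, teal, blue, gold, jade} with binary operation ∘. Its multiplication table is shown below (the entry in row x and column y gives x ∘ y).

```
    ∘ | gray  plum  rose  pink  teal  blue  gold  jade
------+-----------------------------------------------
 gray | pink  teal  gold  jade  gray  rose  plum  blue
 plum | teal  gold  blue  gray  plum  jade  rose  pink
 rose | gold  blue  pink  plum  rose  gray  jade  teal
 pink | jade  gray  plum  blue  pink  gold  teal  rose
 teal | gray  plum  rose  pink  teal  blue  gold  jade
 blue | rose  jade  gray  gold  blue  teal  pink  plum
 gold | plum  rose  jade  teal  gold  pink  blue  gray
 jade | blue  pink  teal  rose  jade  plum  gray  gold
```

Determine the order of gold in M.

The identity element is teal (its row matches the header).
gold^1 = gold
gold^2 = gold ∘ gold = blue
gold^3 = blue ∘ gold = pink
gold^4 = pink ∘ gold = teal
The first power of gold equal to the identity is gold^4, so ord(gold) = 4.
(Structurally, M here is isomorphic to the cyclic group Z_8.)

4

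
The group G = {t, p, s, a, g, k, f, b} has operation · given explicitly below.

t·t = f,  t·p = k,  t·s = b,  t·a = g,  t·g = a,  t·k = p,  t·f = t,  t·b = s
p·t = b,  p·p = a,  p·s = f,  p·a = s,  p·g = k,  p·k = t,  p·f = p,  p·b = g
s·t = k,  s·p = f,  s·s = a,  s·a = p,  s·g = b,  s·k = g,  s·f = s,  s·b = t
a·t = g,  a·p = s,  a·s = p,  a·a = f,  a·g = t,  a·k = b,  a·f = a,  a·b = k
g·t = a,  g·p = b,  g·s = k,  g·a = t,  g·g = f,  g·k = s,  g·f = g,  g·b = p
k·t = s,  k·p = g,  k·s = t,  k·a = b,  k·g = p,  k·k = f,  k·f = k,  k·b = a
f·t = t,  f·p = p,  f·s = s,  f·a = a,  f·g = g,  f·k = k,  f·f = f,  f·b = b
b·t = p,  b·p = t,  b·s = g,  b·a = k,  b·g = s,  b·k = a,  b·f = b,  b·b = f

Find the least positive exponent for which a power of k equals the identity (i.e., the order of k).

2

The identity element is f (its row matches the header).
k^1 = k
k^2 = k·k = f
The first power of k equal to the identity is k^2, so ord(k) = 2.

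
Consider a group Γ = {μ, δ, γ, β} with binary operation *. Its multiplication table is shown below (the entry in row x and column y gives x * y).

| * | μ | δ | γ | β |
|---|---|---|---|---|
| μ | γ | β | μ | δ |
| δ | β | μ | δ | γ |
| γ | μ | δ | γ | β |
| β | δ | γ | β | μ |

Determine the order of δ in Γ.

The identity element is γ (its row matches the header).
δ^1 = δ
δ^2 = δ * δ = μ
δ^3 = μ * δ = β
δ^4 = β * δ = γ
The first power of δ equal to the identity is δ^4, so ord(δ) = 4.
(Structurally, Γ here is isomorphic to the cyclic group Z_4.)

4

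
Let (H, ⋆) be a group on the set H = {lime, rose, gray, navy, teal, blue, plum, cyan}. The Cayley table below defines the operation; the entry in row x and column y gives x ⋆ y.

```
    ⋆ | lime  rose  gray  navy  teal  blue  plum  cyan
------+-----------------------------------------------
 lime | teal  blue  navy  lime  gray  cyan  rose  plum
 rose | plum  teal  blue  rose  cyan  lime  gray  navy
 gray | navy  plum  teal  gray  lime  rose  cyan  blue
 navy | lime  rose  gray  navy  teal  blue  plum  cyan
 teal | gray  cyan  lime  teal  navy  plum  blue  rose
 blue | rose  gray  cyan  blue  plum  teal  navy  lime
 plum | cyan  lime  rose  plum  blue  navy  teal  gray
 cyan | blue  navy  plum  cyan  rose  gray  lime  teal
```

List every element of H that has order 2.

{teal}

Identity is navy. Compute the order of each non-identity element by repeated multiplication:
  lime: lime → teal → gray → navy  (order 4)
  rose: rose → teal → cyan → navy  (order 4)
  gray: gray → teal → lime → navy  (order 4)
  teal: teal → navy  (order 2)
  blue: blue → teal → plum → navy  (order 4)
  plum: plum → teal → blue → navy  (order 4)
  cyan: cyan → teal → rose → navy  (order 4)
Elements of order 2: {teal}.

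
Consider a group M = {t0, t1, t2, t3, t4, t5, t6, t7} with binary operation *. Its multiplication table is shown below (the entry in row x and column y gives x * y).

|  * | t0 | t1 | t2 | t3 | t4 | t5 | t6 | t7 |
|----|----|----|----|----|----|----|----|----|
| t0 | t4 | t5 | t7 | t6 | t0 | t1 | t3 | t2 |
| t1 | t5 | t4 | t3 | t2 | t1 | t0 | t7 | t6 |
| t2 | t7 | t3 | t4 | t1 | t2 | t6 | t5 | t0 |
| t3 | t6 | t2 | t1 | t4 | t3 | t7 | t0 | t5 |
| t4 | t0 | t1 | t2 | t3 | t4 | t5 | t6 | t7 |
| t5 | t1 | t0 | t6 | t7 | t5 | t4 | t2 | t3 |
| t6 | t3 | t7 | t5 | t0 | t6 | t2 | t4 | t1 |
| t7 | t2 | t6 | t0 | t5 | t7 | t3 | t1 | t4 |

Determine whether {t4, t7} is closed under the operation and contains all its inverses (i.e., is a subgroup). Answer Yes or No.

Yes

{t4, t7} contains the identity t4.
Checking products: every product of two elements of {t4, t7} (read from the table) lies in {t4, t7}, so the set is closed.
In a finite group, a nonempty closed subset is a subgroup. So {t4, t7} ≤ M.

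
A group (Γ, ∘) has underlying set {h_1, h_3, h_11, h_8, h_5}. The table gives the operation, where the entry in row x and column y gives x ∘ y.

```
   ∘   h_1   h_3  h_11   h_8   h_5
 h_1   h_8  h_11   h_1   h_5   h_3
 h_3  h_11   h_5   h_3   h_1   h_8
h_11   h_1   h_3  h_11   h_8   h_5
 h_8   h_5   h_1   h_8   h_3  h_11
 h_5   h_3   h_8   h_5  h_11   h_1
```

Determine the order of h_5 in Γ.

5

The identity element is h_11 (its row matches the header).
h_5^1 = h_5
h_5^2 = h_5 ∘ h_5 = h_1
h_5^3 = h_1 ∘ h_5 = h_3
h_5^4 = h_3 ∘ h_5 = h_8
h_5^5 = h_8 ∘ h_5 = h_11
The first power of h_5 equal to the identity is h_5^5, so ord(h_5) = 5.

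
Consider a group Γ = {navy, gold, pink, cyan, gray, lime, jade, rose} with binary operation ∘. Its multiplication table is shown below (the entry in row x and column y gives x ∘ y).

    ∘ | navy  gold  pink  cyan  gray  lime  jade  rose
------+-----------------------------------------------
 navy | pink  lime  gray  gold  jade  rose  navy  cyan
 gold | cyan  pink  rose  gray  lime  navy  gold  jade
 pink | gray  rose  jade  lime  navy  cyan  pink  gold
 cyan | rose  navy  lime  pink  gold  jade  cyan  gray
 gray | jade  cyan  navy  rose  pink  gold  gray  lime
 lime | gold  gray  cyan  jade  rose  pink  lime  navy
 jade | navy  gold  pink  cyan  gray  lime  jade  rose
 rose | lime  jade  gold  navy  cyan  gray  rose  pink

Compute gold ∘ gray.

lime

Read row gold, column gray: gold ∘ gray = lime.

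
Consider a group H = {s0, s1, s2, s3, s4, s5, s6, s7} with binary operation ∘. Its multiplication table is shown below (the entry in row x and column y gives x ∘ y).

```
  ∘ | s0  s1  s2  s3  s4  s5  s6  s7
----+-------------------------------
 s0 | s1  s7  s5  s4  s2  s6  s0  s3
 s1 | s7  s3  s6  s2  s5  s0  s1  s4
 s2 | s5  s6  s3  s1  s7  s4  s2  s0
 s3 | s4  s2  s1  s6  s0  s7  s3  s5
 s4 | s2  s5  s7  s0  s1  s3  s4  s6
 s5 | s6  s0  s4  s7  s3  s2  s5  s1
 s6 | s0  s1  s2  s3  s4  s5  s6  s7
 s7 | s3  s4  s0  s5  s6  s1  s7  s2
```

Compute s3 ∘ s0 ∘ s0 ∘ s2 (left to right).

s3 ∘ s0 = s4
s4 ∘ s0 = s2
s2 ∘ s2 = s3

s3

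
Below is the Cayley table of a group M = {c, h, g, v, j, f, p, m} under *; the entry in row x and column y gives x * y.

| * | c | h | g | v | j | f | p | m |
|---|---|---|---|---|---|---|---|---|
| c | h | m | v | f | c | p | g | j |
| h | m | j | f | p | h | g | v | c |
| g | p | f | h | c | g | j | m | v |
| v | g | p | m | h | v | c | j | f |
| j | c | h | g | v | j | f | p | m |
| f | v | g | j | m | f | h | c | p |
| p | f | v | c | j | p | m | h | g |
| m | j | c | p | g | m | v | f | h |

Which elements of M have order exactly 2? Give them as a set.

Identity is j. Compute the order of each non-identity element by repeated multiplication:
  c: c → h → m → j  (order 4)
  h: h → j  (order 2)
  g: g → h → f → j  (order 4)
  v: v → h → p → j  (order 4)
  f: f → h → g → j  (order 4)
  p: p → h → v → j  (order 4)
  m: m → h → c → j  (order 4)
Elements of order 2: {h}.
(Structurally, M here is isomorphic to the quaternion group Q_8.)

{h}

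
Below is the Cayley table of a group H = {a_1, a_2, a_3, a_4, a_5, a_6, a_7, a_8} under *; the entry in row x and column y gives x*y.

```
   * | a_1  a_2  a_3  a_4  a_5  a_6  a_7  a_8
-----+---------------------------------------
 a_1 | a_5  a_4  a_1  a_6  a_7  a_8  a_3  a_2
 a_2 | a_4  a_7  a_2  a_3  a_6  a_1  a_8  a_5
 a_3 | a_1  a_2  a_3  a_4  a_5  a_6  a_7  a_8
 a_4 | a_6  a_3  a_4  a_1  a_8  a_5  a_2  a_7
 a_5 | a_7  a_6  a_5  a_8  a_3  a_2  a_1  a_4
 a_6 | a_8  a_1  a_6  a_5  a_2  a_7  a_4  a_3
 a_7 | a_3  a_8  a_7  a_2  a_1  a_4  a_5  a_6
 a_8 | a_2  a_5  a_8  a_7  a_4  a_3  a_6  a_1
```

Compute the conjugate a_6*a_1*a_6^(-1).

The identity is a_3. In row a_6, the entry a_3 sits in column a_8, so a_6^(-1) = a_8.
a_6*a_1 = a_8
a_8*a_8 = a_1

a_1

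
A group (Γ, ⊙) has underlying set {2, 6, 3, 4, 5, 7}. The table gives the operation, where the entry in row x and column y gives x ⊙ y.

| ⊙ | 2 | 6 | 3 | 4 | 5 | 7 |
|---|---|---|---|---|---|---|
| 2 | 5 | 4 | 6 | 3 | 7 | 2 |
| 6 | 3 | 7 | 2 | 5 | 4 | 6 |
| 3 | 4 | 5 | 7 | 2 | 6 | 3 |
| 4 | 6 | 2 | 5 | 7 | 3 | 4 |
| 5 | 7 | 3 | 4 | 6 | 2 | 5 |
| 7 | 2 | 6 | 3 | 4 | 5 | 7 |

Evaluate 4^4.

7

4^1 = 4
4^2 = 4 ⊙ 4 = 7
4^3 = 7 ⊙ 4 = 4
4^4 = 4 ⊙ 4 = 7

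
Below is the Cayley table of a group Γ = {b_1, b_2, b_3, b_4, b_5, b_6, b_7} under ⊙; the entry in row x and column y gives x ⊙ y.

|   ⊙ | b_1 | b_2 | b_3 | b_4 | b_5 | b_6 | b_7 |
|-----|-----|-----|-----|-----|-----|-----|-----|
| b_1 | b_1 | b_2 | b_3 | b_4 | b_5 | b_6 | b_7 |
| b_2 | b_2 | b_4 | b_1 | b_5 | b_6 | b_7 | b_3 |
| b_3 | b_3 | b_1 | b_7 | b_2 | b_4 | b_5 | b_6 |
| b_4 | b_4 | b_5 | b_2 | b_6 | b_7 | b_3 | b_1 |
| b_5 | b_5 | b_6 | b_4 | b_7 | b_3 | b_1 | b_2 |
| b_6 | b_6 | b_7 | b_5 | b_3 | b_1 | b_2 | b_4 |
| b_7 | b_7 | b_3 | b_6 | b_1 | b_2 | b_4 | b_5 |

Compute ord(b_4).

The identity element is b_1 (its row matches the header).
b_4^1 = b_4
b_4^2 = b_4 ⊙ b_4 = b_6
b_4^3 = b_6 ⊙ b_4 = b_3
b_4^4 = b_3 ⊙ b_4 = b_2
b_4^5 = b_2 ⊙ b_4 = b_5
b_4^6 = b_5 ⊙ b_4 = b_7
b_4^7 = b_7 ⊙ b_4 = b_1
The first power of b_4 equal to the identity is b_4^7, so ord(b_4) = 7.
(Structurally, Γ here is isomorphic to the cyclic group Z_7.)

7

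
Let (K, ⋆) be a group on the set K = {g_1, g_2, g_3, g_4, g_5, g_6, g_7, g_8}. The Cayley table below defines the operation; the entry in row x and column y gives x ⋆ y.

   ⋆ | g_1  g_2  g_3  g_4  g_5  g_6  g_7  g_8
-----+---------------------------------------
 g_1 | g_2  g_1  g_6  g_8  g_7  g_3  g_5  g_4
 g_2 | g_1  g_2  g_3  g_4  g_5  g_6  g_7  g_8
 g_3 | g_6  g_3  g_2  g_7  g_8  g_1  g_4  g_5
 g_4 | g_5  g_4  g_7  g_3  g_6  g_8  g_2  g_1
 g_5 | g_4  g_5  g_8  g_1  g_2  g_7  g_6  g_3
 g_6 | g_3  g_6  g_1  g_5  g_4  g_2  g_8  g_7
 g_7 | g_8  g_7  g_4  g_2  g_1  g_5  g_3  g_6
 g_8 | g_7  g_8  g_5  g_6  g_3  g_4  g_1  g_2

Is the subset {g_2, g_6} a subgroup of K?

Yes

{g_2, g_6} contains the identity g_2.
Checking products: every product of two elements of {g_2, g_6} (read from the table) lies in {g_2, g_6}, so the set is closed.
In a finite group, a nonempty closed subset is a subgroup. So {g_2, g_6} ≤ K.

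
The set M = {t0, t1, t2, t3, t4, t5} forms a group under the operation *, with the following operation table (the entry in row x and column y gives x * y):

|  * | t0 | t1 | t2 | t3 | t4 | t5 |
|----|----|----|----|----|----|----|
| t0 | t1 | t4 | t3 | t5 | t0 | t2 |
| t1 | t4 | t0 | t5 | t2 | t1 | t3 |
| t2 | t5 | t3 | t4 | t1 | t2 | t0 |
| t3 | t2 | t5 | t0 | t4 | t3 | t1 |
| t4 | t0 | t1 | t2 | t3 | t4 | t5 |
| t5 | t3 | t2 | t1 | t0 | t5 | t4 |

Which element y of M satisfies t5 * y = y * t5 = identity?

t5

First locate the identity: row t4 matches the header, so t4 is the identity.
Scan row t5 for t4: t5 * t5 = t4. Hence t5^(-1) = t5.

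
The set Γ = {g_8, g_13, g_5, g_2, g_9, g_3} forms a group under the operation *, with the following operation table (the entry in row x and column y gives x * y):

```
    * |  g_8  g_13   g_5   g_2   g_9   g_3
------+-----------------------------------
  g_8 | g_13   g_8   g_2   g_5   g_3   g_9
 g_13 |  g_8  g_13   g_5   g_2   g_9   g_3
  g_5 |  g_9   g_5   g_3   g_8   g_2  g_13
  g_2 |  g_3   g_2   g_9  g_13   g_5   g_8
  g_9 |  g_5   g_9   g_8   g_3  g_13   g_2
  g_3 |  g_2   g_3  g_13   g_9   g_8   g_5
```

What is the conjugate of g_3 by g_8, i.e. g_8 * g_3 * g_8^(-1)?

g_5

The identity is g_13. In row g_8, the entry g_13 sits in column g_8, so g_8^(-1) = g_8.
g_8 * g_3 = g_9
g_9 * g_8 = g_5
(Structurally, Γ here is isomorphic to the symmetric group S_3.)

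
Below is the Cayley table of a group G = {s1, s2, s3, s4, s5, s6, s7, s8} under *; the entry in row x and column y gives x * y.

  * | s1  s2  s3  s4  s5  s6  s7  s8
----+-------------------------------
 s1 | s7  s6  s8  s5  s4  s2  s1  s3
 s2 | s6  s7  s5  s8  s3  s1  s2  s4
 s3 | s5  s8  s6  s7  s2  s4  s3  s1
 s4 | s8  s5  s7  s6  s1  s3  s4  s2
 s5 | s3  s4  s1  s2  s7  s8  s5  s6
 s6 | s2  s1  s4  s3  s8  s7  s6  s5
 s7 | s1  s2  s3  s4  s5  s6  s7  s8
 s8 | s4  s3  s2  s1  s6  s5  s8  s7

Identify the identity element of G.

s7

The identity e satisfies e * x = x for all x, so its row in the table reproduces the column headers.
Row s7 reads: s1, s2, s3, s4, s5, s6, s7, s8 — exactly the header order. So s7 is the identity.
(Structurally, G here is isomorphic to the dihedral group D_4.)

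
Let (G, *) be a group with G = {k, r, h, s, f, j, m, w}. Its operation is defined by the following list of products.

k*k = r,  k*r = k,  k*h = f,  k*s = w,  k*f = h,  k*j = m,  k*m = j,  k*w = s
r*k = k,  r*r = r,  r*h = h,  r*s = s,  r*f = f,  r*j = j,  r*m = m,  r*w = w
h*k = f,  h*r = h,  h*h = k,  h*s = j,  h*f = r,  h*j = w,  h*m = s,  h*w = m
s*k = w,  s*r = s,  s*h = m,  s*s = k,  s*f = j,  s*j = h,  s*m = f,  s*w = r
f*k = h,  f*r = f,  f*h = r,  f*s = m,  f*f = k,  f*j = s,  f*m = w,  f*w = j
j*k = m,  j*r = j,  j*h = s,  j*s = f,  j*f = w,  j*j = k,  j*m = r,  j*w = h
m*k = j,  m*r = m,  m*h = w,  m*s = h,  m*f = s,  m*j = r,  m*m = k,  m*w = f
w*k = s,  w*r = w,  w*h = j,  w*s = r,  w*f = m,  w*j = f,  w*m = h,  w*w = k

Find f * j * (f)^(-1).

The identity is r. In row f, the entry r sits in column h, so f^(-1) = h.
f * j = s
s * h = m
(Structurally, G here is isomorphic to the quaternion group Q_8.)

m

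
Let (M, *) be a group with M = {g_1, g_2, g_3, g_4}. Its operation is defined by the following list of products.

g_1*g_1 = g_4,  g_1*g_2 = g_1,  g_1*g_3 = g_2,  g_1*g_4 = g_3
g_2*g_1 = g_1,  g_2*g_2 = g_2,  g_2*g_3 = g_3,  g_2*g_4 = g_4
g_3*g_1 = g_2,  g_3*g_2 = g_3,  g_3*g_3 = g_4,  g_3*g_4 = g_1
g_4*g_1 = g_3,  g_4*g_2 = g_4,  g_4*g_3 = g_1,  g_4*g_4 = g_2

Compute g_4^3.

g_4^1 = g_4
g_4^2 = g_4*g_4 = g_2
g_4^3 = g_2*g_4 = g_4
(Structurally, M here is isomorphic to the cyclic group Z_4.)

g_4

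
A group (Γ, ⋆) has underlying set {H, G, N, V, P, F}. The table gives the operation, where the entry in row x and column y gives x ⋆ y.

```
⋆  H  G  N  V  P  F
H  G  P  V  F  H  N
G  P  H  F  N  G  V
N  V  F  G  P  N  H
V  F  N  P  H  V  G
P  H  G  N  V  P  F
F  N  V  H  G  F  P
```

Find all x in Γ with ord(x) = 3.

{G, H}

Identity is P. Compute the order of each non-identity element by repeated multiplication:
  H: H → G → P  (order 3)
  G: G → H → P  (order 3)
  N: N → G → F → H → V → P  (order 6)
  V: V → H → F → G → N → P  (order 6)
  F: F → P  (order 2)
Elements of order 3: {G, H}.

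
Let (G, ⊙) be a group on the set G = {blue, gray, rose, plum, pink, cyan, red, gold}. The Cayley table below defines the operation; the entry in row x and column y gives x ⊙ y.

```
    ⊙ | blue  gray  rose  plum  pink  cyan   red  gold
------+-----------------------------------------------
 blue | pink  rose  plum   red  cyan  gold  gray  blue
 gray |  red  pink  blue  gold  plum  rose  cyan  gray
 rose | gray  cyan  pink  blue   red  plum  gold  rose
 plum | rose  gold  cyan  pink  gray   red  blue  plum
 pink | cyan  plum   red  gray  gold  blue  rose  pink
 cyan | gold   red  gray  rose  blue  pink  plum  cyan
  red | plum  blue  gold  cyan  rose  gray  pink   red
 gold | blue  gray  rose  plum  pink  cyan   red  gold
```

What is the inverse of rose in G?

First locate the identity: row gold matches the header, so gold is the identity.
Scan row rose for gold: rose ⊙ red = gold. Hence rose^(-1) = red.

red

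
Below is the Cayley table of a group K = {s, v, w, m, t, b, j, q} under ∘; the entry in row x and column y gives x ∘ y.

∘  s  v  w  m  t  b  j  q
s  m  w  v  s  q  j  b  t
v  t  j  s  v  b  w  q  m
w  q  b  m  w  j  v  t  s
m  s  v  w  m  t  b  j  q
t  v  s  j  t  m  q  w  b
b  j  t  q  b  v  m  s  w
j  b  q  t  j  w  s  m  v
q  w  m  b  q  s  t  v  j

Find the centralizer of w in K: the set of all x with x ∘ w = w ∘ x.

{j, m, t, w}

Compare row w with column w entry by entry.
j ∘ w = t = w ∘ j, so j commutes with w.
b ∘ w = q but w ∘ b = v, so b does not.
Collecting the elements that commute with w: C(w) = {j, m, t, w}.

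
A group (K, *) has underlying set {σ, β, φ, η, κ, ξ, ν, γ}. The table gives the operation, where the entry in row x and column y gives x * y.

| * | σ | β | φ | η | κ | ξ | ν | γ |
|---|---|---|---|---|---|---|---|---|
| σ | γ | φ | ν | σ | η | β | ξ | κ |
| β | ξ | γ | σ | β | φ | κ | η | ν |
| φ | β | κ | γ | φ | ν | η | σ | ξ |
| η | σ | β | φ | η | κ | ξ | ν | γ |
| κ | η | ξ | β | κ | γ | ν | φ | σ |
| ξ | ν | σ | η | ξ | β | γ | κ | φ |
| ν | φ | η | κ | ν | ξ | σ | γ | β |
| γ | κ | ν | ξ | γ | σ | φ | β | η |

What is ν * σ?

Read row ν, column σ: ν * σ = φ.

φ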